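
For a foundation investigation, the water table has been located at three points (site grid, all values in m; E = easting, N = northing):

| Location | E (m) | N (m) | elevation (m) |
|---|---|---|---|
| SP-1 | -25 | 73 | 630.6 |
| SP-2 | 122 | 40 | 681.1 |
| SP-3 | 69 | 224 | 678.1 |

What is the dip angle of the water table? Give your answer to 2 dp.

20.50°

Let the plane be z = a·E + b·N + c.
SP-2−SP-1: 147a − 33b = 50.5;  SP-3−SP-1: 94a + 151b = 47.5.
Solving gives a = 0.36337, b = 0.08836.
Gradient magnitude |∇z| = √(a² + b²) = √(0.13204 + 0.00781) = 0.37396.
True dip = arctan(0.37396) = 20.50°, dipping toward WSW (azimuth ≈ 256°).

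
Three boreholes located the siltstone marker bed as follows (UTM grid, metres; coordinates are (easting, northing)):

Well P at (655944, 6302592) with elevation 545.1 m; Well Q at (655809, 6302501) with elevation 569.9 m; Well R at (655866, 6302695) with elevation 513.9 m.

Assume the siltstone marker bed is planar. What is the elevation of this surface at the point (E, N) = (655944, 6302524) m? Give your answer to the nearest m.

565 m

Two edge vectors: Well P→Well Q = (-135, -91, 24.8), Well P→Well R = (-78, 103, -31.2).
Normal n = (Well P→Well Q) × (Well P→Well R) = (284.8, -6146.4, -21003).
So ∂z/∂E = −n_x/n_z = 0.01355997 and ∂z/∂N = −n_y/n_z = −0.29264391.
Intercept c from Well P: 545.1 − 8894.58 + 1844415.15 = 1836065.67.
At (655944, 6302524): z = 8894.6 − 1844395.3 + 1836065.67 = 565.0 m.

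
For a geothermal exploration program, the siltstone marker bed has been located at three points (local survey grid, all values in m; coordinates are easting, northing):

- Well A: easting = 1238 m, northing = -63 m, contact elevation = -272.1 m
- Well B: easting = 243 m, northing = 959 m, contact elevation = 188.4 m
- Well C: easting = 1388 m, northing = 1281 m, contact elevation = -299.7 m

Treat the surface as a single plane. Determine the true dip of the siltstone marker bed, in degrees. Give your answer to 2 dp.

23.51°

Two edge vectors: Well A→Well B = (-995, 1022, 460.5), Well A→Well C = (150, 1344, -27.6).
Normal n = (Well A→Well B) × (Well A→Well C) = (-647119.2, 41613, -1490580).
So ∂z/∂easting = −n_x/n_z = −0.43414 and ∂z/∂northing = −n_y/n_z = 0.02792.
Gradient magnitude |∇z| = √(a² + b²) = √(0.18848 + 0.00078) = 0.43504.
True dip = arctan(0.43504) = 23.51°, dipping toward E (azimuth ≈ 094°).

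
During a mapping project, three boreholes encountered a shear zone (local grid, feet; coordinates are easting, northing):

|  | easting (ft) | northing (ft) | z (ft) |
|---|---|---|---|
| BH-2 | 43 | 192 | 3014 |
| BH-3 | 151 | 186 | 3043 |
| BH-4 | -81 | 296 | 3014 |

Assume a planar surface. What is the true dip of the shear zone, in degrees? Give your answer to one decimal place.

24.1°

Two edge vectors: BH-2→BH-3 = (108, -6, 29), BH-2→BH-4 = (-124, 104, 0).
Normal n = (BH-2→BH-3) × (BH-2→BH-4) = (-3016, -3596, 10488).
So ∂z/∂easting = −n_x/n_z = 0.28757 and ∂z/∂northing = −n_y/n_z = 0.34287.
Gradient magnitude |∇z| = √(a² + b²) = √(0.08269 + 0.11756) = 0.44750.
True dip = arctan(0.44750) = 24.1°, dipping toward SW (azimuth ≈ 220°).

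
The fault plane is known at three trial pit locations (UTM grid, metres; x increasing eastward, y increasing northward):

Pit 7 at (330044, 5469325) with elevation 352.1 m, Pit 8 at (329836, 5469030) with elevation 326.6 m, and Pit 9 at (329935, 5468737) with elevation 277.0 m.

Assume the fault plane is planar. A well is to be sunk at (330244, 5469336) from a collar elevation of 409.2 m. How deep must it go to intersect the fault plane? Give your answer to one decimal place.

71.4 m

Let the plane be z = a·x + b·y + c.
Pit 8−Pit 7: −208a − 295b = −25.5;  Pit 9−Pit 7: −109a − 588b = −75.1.
Solving gives a = −0.079429611, b = 0.142445285.
Then c = 352.1 − a·330044 − b·5469325 = −752512.19.
At (330244, 5469336): z_contact = −26231.15 + 779081.13 − 752512.19 = 337.78 m.
Depth below ground = 409.2 − 337.78 = 71.4 m.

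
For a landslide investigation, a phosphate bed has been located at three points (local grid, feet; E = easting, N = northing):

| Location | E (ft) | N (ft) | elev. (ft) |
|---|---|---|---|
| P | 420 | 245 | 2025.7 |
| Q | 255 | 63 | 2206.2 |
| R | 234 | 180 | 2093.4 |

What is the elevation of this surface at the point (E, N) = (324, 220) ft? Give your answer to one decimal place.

Let the plane be z = a·E + b·N + c.
Q−P: −165a − 182b = 180.5;  R−P: −186a − 65b = 67.7.
Solving gives a = −0.02546, b = −0.96867.
Then c = 2025.7 − a·420 − b·245 = 2273.72.
At (324, 220): z = −8.3 − 213.1 + 2273.72 = 2052.4 ft.

2052.4 ft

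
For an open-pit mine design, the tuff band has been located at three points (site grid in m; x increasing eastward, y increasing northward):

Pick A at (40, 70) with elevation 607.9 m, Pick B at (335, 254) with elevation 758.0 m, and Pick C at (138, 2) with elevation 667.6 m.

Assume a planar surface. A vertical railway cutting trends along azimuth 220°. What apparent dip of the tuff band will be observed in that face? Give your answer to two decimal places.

Two edge vectors: Pick A→Pick B = (295, 184, 150.1), Pick A→Pick C = (98, -68, 59.7).
Normal n = (Pick A→Pick B) × (Pick A→Pick C) = (21191.6, -2901.7, -38092).
So ∂z/∂x = −n_x/n_z = 0.55633 and ∂z/∂y = −n_y/n_z = −0.07618.
Unit vector along 220° is (sin 220°, cos 220°) = (-0.6428, -0.7660).
Slope in that direction = a·(-0.6428) + b·(-0.7660) = −0.29925.
Apparent dip = arctan|0.29925| = 16.66° (true dip is 29.3°, so apparent ≤ true as expected).

16.66°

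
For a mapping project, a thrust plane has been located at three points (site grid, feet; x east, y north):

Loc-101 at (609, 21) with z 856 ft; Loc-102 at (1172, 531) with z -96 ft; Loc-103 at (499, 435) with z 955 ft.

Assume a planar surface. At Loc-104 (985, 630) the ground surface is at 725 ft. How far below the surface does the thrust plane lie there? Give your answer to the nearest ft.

Two edge vectors: Loc-101→Loc-102 = (563, 510, -952), Loc-101→Loc-103 = (-110, 414, 99).
Normal n = (Loc-101→Loc-102) × (Loc-101→Loc-103) = (444618, 48983, 289182).
So ∂z/∂x = −n_x/n_z = −1.53750 and ∂z/∂y = −n_y/n_z = −0.16938.
Intercept c from Loc-101: 856 + 936.34 + 3.56 = 1795.90.
At (985, 630): z_contact = −1514.4 − 106.7 + 1795.90 = 174.7 ft.
Depth below ground = 725 − 174.7 = 550 ft.

550 ft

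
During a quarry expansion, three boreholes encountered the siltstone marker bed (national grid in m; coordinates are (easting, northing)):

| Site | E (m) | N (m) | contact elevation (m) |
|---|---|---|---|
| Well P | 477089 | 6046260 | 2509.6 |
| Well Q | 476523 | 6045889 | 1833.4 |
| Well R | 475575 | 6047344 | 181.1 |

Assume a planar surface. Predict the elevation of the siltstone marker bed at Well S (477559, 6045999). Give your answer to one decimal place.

Two edge vectors: Well P→Well Q = (-566, -371, -676.2), Well P→Well R = (-1514, 1084, -2328.5).
Normal n = (Well P→Well Q) × (Well P→Well R) = (1596874.3, -294164.2, -1175238).
So ∂z/∂E = −n_x/n_z = 1.358766735 and ∂z/∂N = −n_y/n_z = −0.250301811.
Intercept c from Well P: 2509.6 − 648252.66 + 1513389.83 = 867646.77.
At (477559, 6045999): z = 648891.3 − 1513324.5 + 867646.77 = 3213.5 m.

3213.5 m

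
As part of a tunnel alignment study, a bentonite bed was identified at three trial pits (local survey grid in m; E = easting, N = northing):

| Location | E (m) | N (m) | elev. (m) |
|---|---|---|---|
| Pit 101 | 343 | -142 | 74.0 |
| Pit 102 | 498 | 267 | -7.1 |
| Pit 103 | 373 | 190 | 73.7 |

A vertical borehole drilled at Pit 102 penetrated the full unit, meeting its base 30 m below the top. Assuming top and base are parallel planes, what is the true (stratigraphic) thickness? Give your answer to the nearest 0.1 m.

Two edge vectors: Pit 101→Pit 102 = (155, 409, -81.1), Pit 101→Pit 103 = (30, 332, -0.3).
Normal n = (Pit 101→Pit 102) × (Pit 101→Pit 103) = (26802.5, -2386.5, 39190).
So ∂z/∂E = −n_x/n_z = −0.68391 and ∂z/∂N = −n_y/n_z = 0.06090.
|∇z| = √(a²+b²) = 0.68662, so dip δ = arctan(0.68662) = 34.47°.
True thickness = vertical thickness × cos δ = 30 × cos 34.47° = 24.7 m.

24.7 m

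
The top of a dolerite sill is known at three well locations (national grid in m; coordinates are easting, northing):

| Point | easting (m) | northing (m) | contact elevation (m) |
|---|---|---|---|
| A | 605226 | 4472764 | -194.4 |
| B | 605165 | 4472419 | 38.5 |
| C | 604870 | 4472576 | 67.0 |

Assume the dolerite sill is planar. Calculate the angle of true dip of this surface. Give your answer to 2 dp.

36.19°

Let the plane be z = a·easting + b·northing + c.
B−A: −61a − 345b = 232.9;  C−A: −356a − 188b = 261.4.
Solving gives a = −0.41668, b = −0.60140.
Gradient magnitude |∇z| = √(a² + b²) = √(0.17362 + 0.36168) = 0.73164.
True dip = arctan(0.73164) = 36.19°, dipping toward NE (azimuth ≈ 035°).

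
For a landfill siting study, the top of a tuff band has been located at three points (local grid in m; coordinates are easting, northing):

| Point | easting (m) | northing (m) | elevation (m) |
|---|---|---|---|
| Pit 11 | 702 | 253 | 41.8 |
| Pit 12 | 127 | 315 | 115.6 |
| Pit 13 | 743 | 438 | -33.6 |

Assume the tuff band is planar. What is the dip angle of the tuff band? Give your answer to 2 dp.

Two edge vectors: Pit 11→Pit 12 = (-575, 62, 73.8), Pit 11→Pit 13 = (41, 185, -75.4).
Normal n = (Pit 11→Pit 12) × (Pit 11→Pit 13) = (-18327.8, -40329.2, -108917).
So ∂z/∂easting = −n_x/n_z = −0.16827 and ∂z/∂northing = −n_y/n_z = −0.37027.
Gradient magnitude |∇z| = √(a² + b²) = √(0.02832 + 0.13710) = 0.40672.
True dip = arctan(0.40672) = 22.13°, dipping toward NNE (azimuth ≈ 024°).

22.13°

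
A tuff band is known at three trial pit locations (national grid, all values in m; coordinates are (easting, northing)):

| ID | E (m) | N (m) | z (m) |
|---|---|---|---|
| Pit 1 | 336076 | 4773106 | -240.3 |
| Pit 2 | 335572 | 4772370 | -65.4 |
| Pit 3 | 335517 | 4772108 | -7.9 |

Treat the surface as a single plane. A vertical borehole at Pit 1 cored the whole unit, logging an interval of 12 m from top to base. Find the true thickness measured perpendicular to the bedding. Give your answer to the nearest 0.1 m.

Let the plane be z = a·E + b·N + c.
Pit 2−Pit 1: −504a − 736b = 174.9;  Pit 3−Pit 1: −559a − 998b = 232.4.
Solving gives a = −0.03826, b = −0.21143.
|∇z| = √(a²+b²) = 0.21487, so dip δ = arctan(0.21487) = 12.13°.
True thickness = vertical thickness × cos δ = 12 × cos 12.13° = 11.7 m.

11.7 m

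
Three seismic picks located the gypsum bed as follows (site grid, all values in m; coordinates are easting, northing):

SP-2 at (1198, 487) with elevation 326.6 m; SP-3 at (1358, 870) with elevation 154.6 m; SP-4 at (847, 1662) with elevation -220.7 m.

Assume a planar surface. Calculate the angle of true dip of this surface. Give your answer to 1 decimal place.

Let the plane be z = a·easting + b·northing + c.
SP-3−SP-2: 160a + 383b = −172;  SP-4−SP-2: −351a + 1175b = −547.3.
Solving gives a = 0.02331, b = −0.45882.
Gradient magnitude |∇z| = √(a² + b²) = √(0.00054 + 0.21052) = 0.45942.
True dip = arctan(0.45942) = 24.7°, dipping toward N (azimuth ≈ 357°).

24.7°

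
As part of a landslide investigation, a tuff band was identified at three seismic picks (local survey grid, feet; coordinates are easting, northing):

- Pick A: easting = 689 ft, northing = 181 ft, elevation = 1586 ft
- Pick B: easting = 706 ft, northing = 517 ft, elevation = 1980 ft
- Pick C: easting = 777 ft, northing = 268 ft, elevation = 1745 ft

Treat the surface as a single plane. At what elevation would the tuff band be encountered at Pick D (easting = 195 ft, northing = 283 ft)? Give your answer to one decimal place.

1365.4 ft

Two edge vectors: Pick A→Pick B = (17, 336, 394), Pick A→Pick C = (88, 87, 159).
Normal n = (Pick A→Pick B) × (Pick A→Pick C) = (19146, 31969, -28089).
So ∂z/∂easting = −n_x/n_z = 0.68162 and ∂z/∂northing = −n_y/n_z = 1.13813.
Intercept c from Pick A: 1586 − 469.64 − 206.00 = 910.36.
At (195, 283): z = 132.9 + 322.1 + 910.36 = 1365.4 ft.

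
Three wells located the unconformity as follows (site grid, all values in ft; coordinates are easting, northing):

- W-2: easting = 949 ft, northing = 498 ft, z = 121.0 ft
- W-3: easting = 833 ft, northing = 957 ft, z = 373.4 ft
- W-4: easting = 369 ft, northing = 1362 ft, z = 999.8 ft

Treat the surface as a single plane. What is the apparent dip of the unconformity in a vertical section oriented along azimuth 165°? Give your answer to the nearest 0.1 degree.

Let the plane be z = a·easting + b·northing + c.
W-3−W-2: −116a + 459b = 252.4;  W-4−W-2: −580a + 864b = 878.8.
Solving gives a = −1.11627, b = 0.26778.
Unit vector along 165° is (sin 165°, cos 165°) = (0.2588, -0.9659).
Slope in that direction = a·(0.2588) + b·(-0.9659) = −0.54757.
Apparent dip = arctan|0.54757| = 28.7° (true dip is 48.9°, so apparent ≤ true as expected).

28.7°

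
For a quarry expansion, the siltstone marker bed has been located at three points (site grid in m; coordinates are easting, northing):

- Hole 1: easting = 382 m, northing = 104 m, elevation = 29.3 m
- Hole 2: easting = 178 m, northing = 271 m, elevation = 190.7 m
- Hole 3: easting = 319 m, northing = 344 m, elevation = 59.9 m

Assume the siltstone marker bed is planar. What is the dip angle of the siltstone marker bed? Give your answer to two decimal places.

41.37°

Let the plane be z = a·easting + b·northing + c.
Hole 2−Hole 1: −204a + 167b = 161.4;  Hole 3−Hole 1: −63a + 240b = 30.6.
Solving gives a = −0.87478, b = −0.10213.
Gradient magnitude |∇z| = √(a² + b²) = √(0.76525 + 0.01043) = 0.88073.
True dip = arctan(0.88073) = 41.37°, dipping toward E (azimuth ≈ 083°).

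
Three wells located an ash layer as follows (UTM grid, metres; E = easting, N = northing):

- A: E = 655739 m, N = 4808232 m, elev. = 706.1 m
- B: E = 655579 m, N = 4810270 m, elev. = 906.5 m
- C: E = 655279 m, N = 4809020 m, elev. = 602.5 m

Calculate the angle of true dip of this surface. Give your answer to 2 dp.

Two edge vectors: A→B = (-160, 2038, 200.4), A→C = (-460, 788, -103.6).
Normal n = (A→B) × (A→C) = (-369052, -108760, 811400).
So ∂z/∂E = −n_x/n_z = 0.45483 and ∂z/∂N = −n_y/n_z = 0.13404.
Gradient magnitude |∇z| = √(a² + b²) = √(0.20687 + 0.01797) = 0.47417.
True dip = arctan(0.47417) = 25.37°, dipping toward WSW (azimuth ≈ 254°).

25.37°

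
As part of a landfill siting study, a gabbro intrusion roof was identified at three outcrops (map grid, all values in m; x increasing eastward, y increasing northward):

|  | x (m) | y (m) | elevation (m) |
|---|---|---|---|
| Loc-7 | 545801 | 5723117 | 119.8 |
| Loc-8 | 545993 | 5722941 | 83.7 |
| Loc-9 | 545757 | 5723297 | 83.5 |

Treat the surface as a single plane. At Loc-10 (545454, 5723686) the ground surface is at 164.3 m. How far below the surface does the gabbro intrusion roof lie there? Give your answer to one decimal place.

Let the plane be z = a·x + b·y + c.
Loc-8−Loc-7: 192a − 176b = −36.1;  Loc-9−Loc-7: −44a + 180b = −36.3.
Solving gives a = −0.480563842, b = −0.319137828.
Then c = 119.8 − a·545801 − b·5723117 = 2088875.16.
At (545454, 5723686): z_contact = −262125.47 − 1826644.72 + 2088875.16 = 104.97 m.
Depth below ground = 164.3 − 104.97 = 59.3 m.

59.3 m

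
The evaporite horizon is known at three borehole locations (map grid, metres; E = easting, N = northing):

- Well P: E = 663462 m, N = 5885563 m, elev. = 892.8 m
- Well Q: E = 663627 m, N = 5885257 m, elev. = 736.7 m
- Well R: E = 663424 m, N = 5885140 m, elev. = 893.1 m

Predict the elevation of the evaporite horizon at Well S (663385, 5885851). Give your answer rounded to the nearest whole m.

976 m

Two edge vectors: Well P→Well Q = (165, -306, -156.1), Well P→Well R = (-38, -423, 0.3).
Normal n = (Well P→Well Q) × (Well P→Well R) = (-66122.1, 5882.3, -81423).
So ∂z/∂E = −n_x/n_z = −0.81208135 and ∂z/∂N = −n_y/n_z = 0.07224371.
Intercept c from Well P: 892.8 + 538785.12 − 425194.94 = 114482.98.
At (663385, 5885851): z = −538722.6 + 425215.7 + 114482.98 = 976.1 m.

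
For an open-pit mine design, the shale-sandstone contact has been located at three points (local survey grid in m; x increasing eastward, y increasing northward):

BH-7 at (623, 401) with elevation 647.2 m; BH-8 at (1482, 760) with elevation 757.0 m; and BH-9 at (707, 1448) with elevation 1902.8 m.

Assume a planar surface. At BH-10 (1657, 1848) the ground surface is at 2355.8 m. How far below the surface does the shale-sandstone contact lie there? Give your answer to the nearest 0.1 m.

Let the plane be z = a·x + b·y + c.
BH-8−BH-7: 859a + 359b = 109.8;  BH-9−BH-7: 84a + 1047b = 1255.6.
Solving gives a = −0.386324, b = 1.230230.
Then c = 647.2 − a·623 − b·401 = 394.56.
At (1657, 1848): z_contact = −640.14 + 2273.47 + 394.56 = 2027.88 m.
Depth below ground = 2355.8 − 2027.88 = 327.9 m.

327.9 m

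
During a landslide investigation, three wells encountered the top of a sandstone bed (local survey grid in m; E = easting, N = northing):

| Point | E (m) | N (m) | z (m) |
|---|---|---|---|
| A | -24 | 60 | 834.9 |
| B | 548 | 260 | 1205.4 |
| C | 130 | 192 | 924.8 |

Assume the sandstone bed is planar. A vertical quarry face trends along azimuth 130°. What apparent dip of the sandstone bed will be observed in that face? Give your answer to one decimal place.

Two edge vectors: A→B = (572, 200, 370.5), A→C = (154, 132, 89.9).
Normal n = (A→B) × (A→C) = (-30926, 5634.2, 44704).
So ∂z/∂E = −n_x/n_z = 0.69179 and ∂z/∂N = −n_y/n_z = −0.12603.
Unit vector along 130° is (sin 130°, cos 130°) = (0.7660, -0.6428).
Slope in that direction = a·(0.7660) + b·(-0.6428) = 0.61096.
Apparent dip = arctan|0.61096| = 31.4° (true dip is 35.1°, so apparent ≤ true as expected).

31.4°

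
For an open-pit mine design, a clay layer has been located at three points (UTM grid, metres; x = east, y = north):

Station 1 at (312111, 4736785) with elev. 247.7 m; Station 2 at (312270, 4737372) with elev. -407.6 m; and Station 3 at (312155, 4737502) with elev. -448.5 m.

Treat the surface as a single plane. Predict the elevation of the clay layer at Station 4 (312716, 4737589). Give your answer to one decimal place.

-918.5 m

Let the plane be z = a·x + b·y + c.
Station 2−Station 1: 159a + 587b = −655.3;  Station 3−Station 1: 44a + 717b = −696.2.
Solving gives a = −0.693855401, b = −0.928410547.
Then c = 247.7 − a·312111 − b·4736785 = 4614488.76.
At (312716, 4737589): z = −216979.7 − 4398427.6 + 4614488.76 = -918.5 m.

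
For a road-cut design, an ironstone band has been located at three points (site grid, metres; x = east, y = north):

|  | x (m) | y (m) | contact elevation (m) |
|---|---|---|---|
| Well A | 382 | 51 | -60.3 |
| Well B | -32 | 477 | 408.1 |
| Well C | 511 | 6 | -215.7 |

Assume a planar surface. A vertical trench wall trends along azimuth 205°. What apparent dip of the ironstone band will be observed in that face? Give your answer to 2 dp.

31.91°

Two edge vectors: Well A→Well B = (-414, 426, 468.4), Well A→Well C = (129, -45, -155.4).
Normal n = (Well A→Well B) × (Well A→Well C) = (-45122.4, -3912, -36324).
So ∂z/∂x = −n_x/n_z = −1.24222 and ∂z/∂y = −n_y/n_z = −0.10770.
Unit vector along 205° is (sin 205°, cos 205°) = (-0.4226, -0.9063).
Slope in that direction = a·(-0.4226) + b·(-0.9063) = 0.62259.
Apparent dip = arctan|0.62259| = 31.91° (true dip is 51.3°, so apparent ≤ true as expected).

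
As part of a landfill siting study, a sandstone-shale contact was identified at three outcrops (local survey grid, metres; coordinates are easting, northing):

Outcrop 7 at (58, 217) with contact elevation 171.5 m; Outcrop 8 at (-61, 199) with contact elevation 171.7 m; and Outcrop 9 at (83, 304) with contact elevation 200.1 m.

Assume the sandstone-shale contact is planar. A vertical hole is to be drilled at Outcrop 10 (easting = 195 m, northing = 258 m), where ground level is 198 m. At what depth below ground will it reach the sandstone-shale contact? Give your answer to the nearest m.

Let the plane be z = a·easting + b·northing + c.
Outcrop 8−Outcrop 7: −119a − 18b = 0.2;  Outcrop 9−Outcrop 7: 25a + 87b = 28.6.
Solving gives a = −0.05374, b = 0.34418.
Then c = 171.5 − a·58 − b·217 = 99.93.
At (195, 258): z_contact = −10.5 + 88.8 + 99.93 = 178.2 m.
Depth below ground = 198 − 178.2 = 20 m.

20 m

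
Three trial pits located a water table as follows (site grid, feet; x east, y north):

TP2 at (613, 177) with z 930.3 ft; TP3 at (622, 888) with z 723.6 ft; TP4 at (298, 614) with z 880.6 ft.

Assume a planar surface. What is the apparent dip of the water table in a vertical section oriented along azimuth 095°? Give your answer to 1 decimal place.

Let the plane be z = a·x + b·y + c.
TP3−TP2: 9a + 711b = −206.7;  TP4−TP2: −315a + 437b = −49.7.
Solving gives a = −0.24130, b = −0.28766.
Unit vector along 095° is (sin 95°, cos 95°) = (0.9962, -0.0872).
Slope in that direction = a·(0.9962) + b·(-0.0872) = −0.21531.
Apparent dip = arctan|0.21531| = 12.2° (true dip is 20.6°, so apparent ≤ true as expected).

12.2°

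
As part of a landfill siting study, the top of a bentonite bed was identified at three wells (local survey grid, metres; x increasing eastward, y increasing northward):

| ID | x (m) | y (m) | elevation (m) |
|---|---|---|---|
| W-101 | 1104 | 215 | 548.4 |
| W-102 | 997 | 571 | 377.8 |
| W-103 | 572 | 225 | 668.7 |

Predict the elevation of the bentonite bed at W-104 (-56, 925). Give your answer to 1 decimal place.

Let the plane be z = a·x + b·y + c.
W-102−W-101: −107a + 356b = −170.6;  W-103−W-101: −532a + 10b = 120.3.
Solving gives a = −0.236472, b = −0.550288.
Then c = 548.4 − a·1104 − b·215 = 927.78.
At (-56, 925): z = 13.2 − 509.0 + 927.78 = 432.0 m.

432.0 m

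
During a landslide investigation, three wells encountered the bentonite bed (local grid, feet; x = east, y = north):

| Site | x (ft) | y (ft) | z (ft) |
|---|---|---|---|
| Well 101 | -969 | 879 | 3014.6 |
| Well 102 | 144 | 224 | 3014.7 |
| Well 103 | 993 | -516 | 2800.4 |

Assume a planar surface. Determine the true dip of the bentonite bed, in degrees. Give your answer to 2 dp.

45.98°

Two edge vectors: Well 101→Well 102 = (1113, -655, 0.1), Well 101→Well 103 = (1962, -1395, -214.2).
Normal n = (Well 101→Well 102) × (Well 101→Well 103) = (140440.5, 238600.8, -267525).
So ∂z/∂x = −n_x/n_z = 0.52496 and ∂z/∂y = −n_y/n_z = 0.89188.
Gradient magnitude |∇z| = √(a² + b²) = √(0.27559 + 0.79545) = 1.03491.
True dip = arctan(1.03491) = 45.98°, dipping toward SSW (azimuth ≈ 210°).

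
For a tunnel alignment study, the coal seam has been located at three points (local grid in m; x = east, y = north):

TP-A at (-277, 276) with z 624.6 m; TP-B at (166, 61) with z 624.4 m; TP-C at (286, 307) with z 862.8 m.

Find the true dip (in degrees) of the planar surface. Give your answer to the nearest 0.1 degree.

Two edge vectors: TP-A→TP-B = (443, -215, -0.2), TP-A→TP-C = (563, 31, 238.2).
Normal n = (TP-A→TP-B) × (TP-A→TP-C) = (-51206.8, -105635.2, 134778).
So ∂z/∂x = −n_x/n_z = 0.37993 and ∂z/∂y = −n_y/n_z = 0.78377.
Gradient magnitude |∇z| = √(a² + b²) = √(0.14435 + 0.61430) = 0.87100.
True dip = arctan(0.87100) = 41.1°, dipping toward SSW (azimuth ≈ 206°).

41.1°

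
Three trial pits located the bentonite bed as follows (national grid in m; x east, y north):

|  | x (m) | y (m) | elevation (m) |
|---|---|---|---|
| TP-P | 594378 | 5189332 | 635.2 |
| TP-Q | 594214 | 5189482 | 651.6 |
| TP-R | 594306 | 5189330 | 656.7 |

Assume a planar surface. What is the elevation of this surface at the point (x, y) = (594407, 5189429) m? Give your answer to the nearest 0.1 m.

Let the plane be z = a·x + b·y + c.
TP-Q−TP-P: −164a + 150b = 16.4;  TP-R−TP-P: −72a − 2b = 21.5.
Solving gives a = −0.292757009, b = −0.210747664.
Then c = 635.2 − a·594378 − b·5189332 = 1268283.12.
At (594407, 5189429): z = −174016.8 − 1093660.0 + 1268283.12 = 606.3 m.

606.3 m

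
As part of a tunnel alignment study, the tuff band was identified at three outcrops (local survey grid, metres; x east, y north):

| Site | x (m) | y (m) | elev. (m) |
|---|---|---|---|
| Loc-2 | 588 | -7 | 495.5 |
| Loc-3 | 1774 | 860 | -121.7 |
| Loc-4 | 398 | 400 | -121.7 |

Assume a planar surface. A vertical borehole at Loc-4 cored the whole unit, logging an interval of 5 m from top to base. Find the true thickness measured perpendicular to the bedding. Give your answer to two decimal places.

2.93 m

Two edge vectors: Loc-2→Loc-3 = (1186, 867, -617.2), Loc-2→Loc-4 = (-190, 407, -617.2).
Normal n = (Loc-2→Loc-3) × (Loc-2→Loc-4) = (-283912, 849267.2, 647432).
So ∂z/∂x = −n_x/n_z = 0.43852 and ∂z/∂y = −n_y/n_z = −1.31175.
|∇z| = √(a²+b²) = 1.38311, so dip δ = arctan(1.38311) = 54.13°.
True thickness = vertical thickness × cos δ = 5 × cos 54.13° = 2.93 m.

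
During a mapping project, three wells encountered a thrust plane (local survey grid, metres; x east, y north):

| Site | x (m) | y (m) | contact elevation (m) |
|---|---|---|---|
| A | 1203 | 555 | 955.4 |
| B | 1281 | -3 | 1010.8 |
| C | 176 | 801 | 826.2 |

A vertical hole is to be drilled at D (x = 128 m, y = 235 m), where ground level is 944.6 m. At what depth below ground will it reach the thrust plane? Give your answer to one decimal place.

75.6 m

Two edge vectors: A→B = (78, -558, 55.4), A→C = (-1027, 246, -129.2).
Normal n = (A→B) × (A→C) = (58465.2, -46818.2, -553878).
So ∂z/∂x = −n_x/n_z = 0.105556 and ∂z/∂y = −n_y/n_z = −0.084528.
Intercept c from A: 955.4 − 126.98 + 46.91 = 875.33.
At (128, 235): z_contact = 13.51 − 19.86 + 875.33 = 868.98 m.
Depth below ground = 944.6 − 868.98 = 75.6 m.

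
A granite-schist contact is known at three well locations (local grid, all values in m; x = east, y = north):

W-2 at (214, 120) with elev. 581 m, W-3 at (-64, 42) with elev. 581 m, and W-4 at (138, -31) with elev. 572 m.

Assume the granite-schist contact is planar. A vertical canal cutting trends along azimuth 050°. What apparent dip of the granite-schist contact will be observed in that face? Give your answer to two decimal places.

1.70°

Let the plane be z = a·x + b·y + c.
W-3−W-2: −278a − 78b = 0;  W-4−W-2: −76a − 151b = −9.
Solving gives a = −0.01947, b = 0.06940.
Unit vector along 050° is (sin 50°, cos 50°) = (0.7660, 0.6428).
Slope in that direction = a·(0.7660) + b·(0.6428) = 0.02969.
Apparent dip = arctan|0.02969| = 1.70° (true dip is 4.1°, so apparent ≤ true as expected).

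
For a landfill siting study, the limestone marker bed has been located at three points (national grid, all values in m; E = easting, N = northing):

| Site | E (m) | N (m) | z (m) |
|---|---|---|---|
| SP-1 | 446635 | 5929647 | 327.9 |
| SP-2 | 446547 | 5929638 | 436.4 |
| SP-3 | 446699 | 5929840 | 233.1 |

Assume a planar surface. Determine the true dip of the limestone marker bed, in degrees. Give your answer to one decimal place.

Two edge vectors: SP-1→SP-2 = (-88, -9, 108.5), SP-1→SP-3 = (64, 193, -94.8).
Normal n = (SP-1→SP-2) × (SP-1→SP-3) = (-20087.3, -1398.4, -16408).
So ∂z/∂E = −n_x/n_z = −1.22424 and ∂z/∂N = −n_y/n_z = −0.08523.
Gradient magnitude |∇z| = √(a² + b²) = √(1.49876 + 0.00726) = 1.22720.
True dip = arctan(1.22720) = 50.8°, dipping toward E (azimuth ≈ 086°).

50.8°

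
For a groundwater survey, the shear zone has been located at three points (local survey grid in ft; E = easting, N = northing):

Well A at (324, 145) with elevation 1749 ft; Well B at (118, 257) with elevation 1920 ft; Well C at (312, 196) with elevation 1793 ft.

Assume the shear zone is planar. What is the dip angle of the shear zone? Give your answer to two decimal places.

Two edge vectors: Well A→Well B = (-206, 112, 171), Well A→Well C = (-12, 51, 44).
Normal n = (Well A→Well B) × (Well A→Well C) = (-3793, 7012, -9162).
So ∂z/∂E = −n_x/n_z = −0.41399 and ∂z/∂N = −n_y/n_z = 0.76534.
Gradient magnitude |∇z| = √(a² + b²) = √(0.17139 + 0.58574) = 0.87013.
True dip = arctan(0.87013) = 41.03°, dipping toward SSE (azimuth ≈ 152°).

41.03°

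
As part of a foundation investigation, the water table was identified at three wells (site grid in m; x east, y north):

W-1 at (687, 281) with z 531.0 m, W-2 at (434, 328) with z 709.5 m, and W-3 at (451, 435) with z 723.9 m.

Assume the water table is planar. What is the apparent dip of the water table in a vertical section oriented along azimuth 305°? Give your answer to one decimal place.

Let the plane be z = a·x + b·y + c.
W-2−W-1: −253a + 47b = 178.5;  W-3−W-1: −236a + 154b = 192.9.
Solving gives a = −0.66102, b = 0.23960.
Unit vector along 305° is (sin 305°, cos 305°) = (-0.8192, 0.5736).
Slope in that direction = a·(-0.8192) + b·(0.5736) = 0.67891.
Apparent dip = arctan|0.67891| = 34.2° (true dip is 35.1°, so apparent ≤ true as expected).

34.2°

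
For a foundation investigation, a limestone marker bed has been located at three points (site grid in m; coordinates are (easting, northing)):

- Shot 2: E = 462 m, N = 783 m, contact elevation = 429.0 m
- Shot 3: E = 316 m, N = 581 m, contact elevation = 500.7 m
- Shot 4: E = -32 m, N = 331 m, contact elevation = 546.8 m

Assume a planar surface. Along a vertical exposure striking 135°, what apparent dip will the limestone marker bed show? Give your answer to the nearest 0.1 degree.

29.3°

Let the plane be z = a·E + b·N + c.
Shot 3−Shot 2: −146a − 202b = 71.7;  Shot 4−Shot 2: −494a − 452b = 117.8.
Solving gives a = 0.25485, b = −0.53915.
Unit vector along 135° is (sin 135°, cos 135°) = (0.7071, -0.7071).
Slope in that direction = a·(0.7071) + b·(-0.7071) = 0.56144.
Apparent dip = arctan|0.56144| = 29.3° (true dip is 30.8°, so apparent ≤ true as expected).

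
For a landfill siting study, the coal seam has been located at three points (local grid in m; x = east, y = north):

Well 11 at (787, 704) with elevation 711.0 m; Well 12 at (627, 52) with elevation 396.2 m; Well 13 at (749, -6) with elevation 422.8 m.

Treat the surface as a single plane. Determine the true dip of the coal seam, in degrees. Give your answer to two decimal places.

29.05°

Let the plane be z = a·x + b·y + c.
Well 12−Well 11: −160a − 652b = −314.8;  Well 13−Well 11: −38a − 710b = −288.2.
Solving gives a = 0.40081, b = 0.38446.
Gradient magnitude |∇z| = √(a² + b²) = √(0.16065 + 0.14781) = 0.55539.
True dip = arctan(0.55539) = 29.05°, dipping toward SW (azimuth ≈ 226°).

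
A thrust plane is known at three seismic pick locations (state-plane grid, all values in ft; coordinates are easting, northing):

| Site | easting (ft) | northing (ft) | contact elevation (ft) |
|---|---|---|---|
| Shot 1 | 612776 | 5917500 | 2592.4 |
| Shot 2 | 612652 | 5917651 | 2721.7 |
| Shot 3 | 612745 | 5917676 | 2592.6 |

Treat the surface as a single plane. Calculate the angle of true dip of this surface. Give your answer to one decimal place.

Two edge vectors: Shot 1→Shot 2 = (-124, 151, 129.3), Shot 1→Shot 3 = (-31, 176, 0.2).
Normal n = (Shot 1→Shot 2) × (Shot 1→Shot 3) = (-22726.6, -3983.5, -17143).
So ∂z/∂easting = −n_x/n_z = −1.32571 and ∂z/∂northing = −n_y/n_z = −0.23237.
Gradient magnitude |∇z| = √(a² + b²) = √(1.75750 + 0.05400) = 1.34592.
True dip = arctan(1.34592) = 53.4°, dipping toward E (azimuth ≈ 080°).

53.4°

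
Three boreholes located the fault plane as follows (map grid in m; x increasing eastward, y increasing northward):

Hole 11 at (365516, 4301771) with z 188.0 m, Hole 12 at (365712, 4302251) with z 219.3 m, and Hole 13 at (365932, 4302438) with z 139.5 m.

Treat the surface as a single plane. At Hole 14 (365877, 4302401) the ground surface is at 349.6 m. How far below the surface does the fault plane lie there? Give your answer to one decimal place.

187.0 m

Let the plane be z = a·x + b·y + c.
Hole 12−Hole 11: 196a + 480b = 31.3;  Hole 13−Hole 11: 416a + 667b = −48.5.
Solving gives a = −0.640440622, b = 0.326721587.
Then c = 188 − a·365516 − b·4301771 = −1171202.15.
At (365877, 4302401): z_contact = −234322.49 + 1405687.28 − 1171202.15 = 162.64 m.
Depth below ground = 349.6 − 162.64 = 187.0 m.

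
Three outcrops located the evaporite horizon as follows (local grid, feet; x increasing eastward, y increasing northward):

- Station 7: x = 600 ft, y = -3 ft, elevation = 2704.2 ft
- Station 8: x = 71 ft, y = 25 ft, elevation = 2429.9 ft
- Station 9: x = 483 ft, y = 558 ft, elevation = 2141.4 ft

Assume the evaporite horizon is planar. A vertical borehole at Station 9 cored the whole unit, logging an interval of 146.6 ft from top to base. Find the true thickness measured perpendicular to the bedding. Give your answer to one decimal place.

102.6 ft

Let the plane be z = a·x + b·y + c.
Station 8−Station 7: −529a + 28b = −274.3;  Station 9−Station 7: −117a + 561b = −562.8.
Solving gives a = 0.47062, b = −0.90506.
|∇z| = √(a²+b²) = 1.02010, so dip δ = arctan(1.02010) = 45.57°.
True thickness = vertical thickness × cos δ = 146.6 × cos 45.57° = 102.6 ft.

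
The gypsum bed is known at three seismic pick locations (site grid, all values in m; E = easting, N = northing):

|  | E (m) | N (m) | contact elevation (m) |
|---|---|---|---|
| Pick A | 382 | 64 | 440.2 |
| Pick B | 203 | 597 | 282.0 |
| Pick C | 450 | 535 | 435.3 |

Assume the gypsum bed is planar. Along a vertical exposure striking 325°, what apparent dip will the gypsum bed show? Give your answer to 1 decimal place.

Two edge vectors: Pick A→Pick B = (-179, 533, -158.2), Pick A→Pick C = (68, 471, -4.9).
Normal n = (Pick A→Pick B) × (Pick A→Pick C) = (71900.5, -11634.7, -120553).
So ∂z/∂E = −n_x/n_z = 0.59642 and ∂z/∂N = −n_y/n_z = −0.09651.
Unit vector along 325° is (sin 325°, cos 325°) = (-0.5736, 0.8192).
Slope in that direction = a·(-0.5736) + b·(0.8192) = −0.42115.
Apparent dip = arctan|0.42115| = 22.8° (true dip is 31.1°, so apparent ≤ true as expected).

22.8°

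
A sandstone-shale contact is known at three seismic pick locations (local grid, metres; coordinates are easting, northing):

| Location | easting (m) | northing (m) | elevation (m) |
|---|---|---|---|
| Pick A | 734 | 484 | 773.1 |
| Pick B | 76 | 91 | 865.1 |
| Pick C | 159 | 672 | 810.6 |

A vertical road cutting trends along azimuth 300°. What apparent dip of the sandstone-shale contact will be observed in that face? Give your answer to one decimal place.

Two edge vectors: Pick A→Pick B = (-658, -393, 92), Pick A→Pick C = (-575, 188, 37.5).
Normal n = (Pick A→Pick B) × (Pick A→Pick C) = (-32033.5, -28225, -349679).
So ∂z/∂easting = −n_x/n_z = −0.09161 and ∂z/∂northing = −n_y/n_z = −0.08072.
Unit vector along 300° is (sin 300°, cos 300°) = (-0.8660, 0.5000).
Slope in that direction = a·(-0.8660) + b·(0.5000) = 0.03898.
Apparent dip = arctan|0.03898| = 2.2° (true dip is 7.0°, so apparent ≤ true as expected).

2.2°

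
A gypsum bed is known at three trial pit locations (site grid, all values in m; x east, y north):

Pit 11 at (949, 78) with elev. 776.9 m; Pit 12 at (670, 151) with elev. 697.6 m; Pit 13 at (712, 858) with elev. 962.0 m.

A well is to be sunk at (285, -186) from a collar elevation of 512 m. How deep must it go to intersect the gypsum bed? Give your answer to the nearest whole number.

Let the plane be z = a·x + b·y + c.
Pit 12−Pit 11: −279a + 73b = −79.3;  Pit 13−Pit 11: −237a + 780b = 185.1.
Solving gives a = 0.37623, b = 0.35162.
Then c = 776.9 − a·949 − b·78 = 392.43.
At (285, -186): z_contact = 107.2 − 65.4 + 392.43 = 434.3 m.
Depth below ground = 512 − 434.3 = 78 m.

78 m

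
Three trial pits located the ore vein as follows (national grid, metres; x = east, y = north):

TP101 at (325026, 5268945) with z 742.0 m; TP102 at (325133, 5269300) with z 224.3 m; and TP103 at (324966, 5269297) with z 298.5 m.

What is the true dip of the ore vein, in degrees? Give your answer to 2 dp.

54.39°

Two edge vectors: TP101→TP102 = (107, 355, -517.7), TP101→TP103 = (-60, 352, -443.5).
Normal n = (TP101→TP102) × (TP101→TP103) = (24787.9, 78516.5, 58964).
So ∂z/∂x = −n_x/n_z = −0.42039 and ∂z/∂y = −n_y/n_z = −1.33160.
Gradient magnitude |∇z| = √(a² + b²) = √(0.17673 + 1.77316) = 1.39638.
True dip = arctan(1.39638) = 54.39°, dipping toward NNE (azimuth ≈ 018°).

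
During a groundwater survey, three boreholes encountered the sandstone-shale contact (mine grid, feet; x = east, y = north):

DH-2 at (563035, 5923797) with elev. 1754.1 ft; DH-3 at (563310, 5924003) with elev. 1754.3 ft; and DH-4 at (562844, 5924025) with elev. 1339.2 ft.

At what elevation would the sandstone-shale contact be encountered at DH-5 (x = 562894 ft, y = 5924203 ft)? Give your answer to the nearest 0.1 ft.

Two edge vectors: DH-2→DH-3 = (275, 206, 0.2), DH-2→DH-4 = (-191, 228, -414.9).
Normal n = (DH-2→DH-3) × (DH-2→DH-4) = (-85515, 114059.3, 102046).
So ∂z/∂x = −n_x/n_z = 0.838004429 and ∂z/∂y = −n_y/n_z = −1.117724360.
Intercept c from DH-2: 1754.1 − 471825.82 + 6621172.21 = 6151100.48.
At (562894, 5924203): z = 471707.7 − 6621626.0 + 6151100.48 = 1182.1 ft.

1182.1 ft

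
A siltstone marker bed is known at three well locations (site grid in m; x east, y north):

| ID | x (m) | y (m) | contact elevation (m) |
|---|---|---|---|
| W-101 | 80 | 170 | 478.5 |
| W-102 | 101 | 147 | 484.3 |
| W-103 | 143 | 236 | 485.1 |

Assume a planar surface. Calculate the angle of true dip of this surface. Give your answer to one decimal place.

11.6°

Let the plane be z = a·x + b·y + c.
W-102−W-101: 21a − 23b = 5.8;  W-103−W-101: 63a + 66b = 6.6.
Solving gives a = 0.18857, b = −0.08000.
Gradient magnitude |∇z| = √(a² + b²) = √(0.03556 + 0.00640) = 0.20484.
True dip = arctan(0.20484) = 11.6°, dipping toward WNW (azimuth ≈ 293°).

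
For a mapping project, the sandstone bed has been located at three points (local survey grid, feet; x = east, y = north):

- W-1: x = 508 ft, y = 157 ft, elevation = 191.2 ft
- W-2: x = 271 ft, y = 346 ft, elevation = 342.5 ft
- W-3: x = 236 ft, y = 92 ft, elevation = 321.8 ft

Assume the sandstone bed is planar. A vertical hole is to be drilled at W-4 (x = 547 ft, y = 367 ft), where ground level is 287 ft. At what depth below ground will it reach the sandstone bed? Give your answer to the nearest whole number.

84 ft

Let the plane be z = a·x + b·y + c.
W-2−W-1: −237a + 189b = 151.3;  W-3−W-1: −272a − 65b = 130.6.
Solving gives a = −0.51663, b = 0.15269.
Then c = 191.2 − a·508 − b·157 = 429.68.
At (547, 367): z_contact = −282.6 + 56.0 + 429.68 = 203.1 ft.
Depth below ground = 287 − 203.1 = 84 ft.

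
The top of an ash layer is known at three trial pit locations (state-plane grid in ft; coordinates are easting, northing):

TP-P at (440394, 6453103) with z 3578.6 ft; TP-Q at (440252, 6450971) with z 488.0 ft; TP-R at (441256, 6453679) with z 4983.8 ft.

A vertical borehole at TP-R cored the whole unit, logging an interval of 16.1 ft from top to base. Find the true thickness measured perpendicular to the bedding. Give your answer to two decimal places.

Two edge vectors: TP-P→TP-Q = (-142, -2132, -3090.6), TP-P→TP-R = (862, 576, 1405.2).
Normal n = (TP-P→TP-Q) × (TP-P→TP-R) = (-1215700.8, -2464558.8, 1755992).
So ∂z/∂easting = −n_x/n_z = 0.69232 and ∂z/∂northing = −n_y/n_z = 1.40351.
|∇z| = √(a²+b²) = 1.56498, so dip δ = arctan(1.56498) = 57.42°.
True thickness = vertical thickness × cos δ = 16.1 × cos 57.42° = 8.67 ft.

8.67 ft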